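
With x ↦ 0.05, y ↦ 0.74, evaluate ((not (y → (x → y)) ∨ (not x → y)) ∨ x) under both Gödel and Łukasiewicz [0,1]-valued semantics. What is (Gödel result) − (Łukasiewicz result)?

Gödel evaluation:
  (x → y): 0.05 ≤ 0.74, so result = 1
  (y → (x → y)): 0.74 ≤ 1, so result = 1
  not (y → (x → y)): Gödel ¬ of 1 = 0 (operand ≠ 0)
  not x: Gödel ¬ of 0.05 = 0 (operand ≠ 0)
  (not x → y): 0 ≤ 0.74, so result = 1
  (not (y → (x → y)) ∨ (not x → y)) = max(0, 1) = 1
  ((not (y → (x → y)) ∨ (not x → y)) ∨ x) = max(1, 0.05) = 1
  Gödel value = 1
Łukasiewicz evaluation:
  (x → y): min(1, 1 − 0.05 + 0.74) = 1
  (y → (x → y)): min(1, 1 − 0.74 + 1) = 1
  not (y → (x → y)): Łukasiewicz ¬ gives 1 − 1 = 0
  not x: Łukasiewicz ¬ gives 1 − 0.05 = 0.95
  (not x → y): min(1, 1 − 0.95 + 0.74) = 0.79
  (not (y → (x → y)) ∨ (not x → y)) = max(0, 0.79) = 0.79
  ((not (y → (x → y)) ∨ (not x → y)) ∨ x) = max(0.79, 0.05) = 0.79
  Łukasiewicz value = 0.79
Difference: 1 − 0.79 = 0.21

0.21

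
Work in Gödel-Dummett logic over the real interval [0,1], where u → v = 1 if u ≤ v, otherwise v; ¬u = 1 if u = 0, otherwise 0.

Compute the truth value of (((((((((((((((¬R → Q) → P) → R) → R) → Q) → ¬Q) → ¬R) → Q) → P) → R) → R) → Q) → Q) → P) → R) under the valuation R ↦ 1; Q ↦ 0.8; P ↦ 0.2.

1.00

¬R: Gödel ¬ of 1 = 0 (operand ≠ 0)
(¬R → Q): 0 ≤ 0.8, so result = 1
((¬R → Q) → P): 1 > 0.2, so result = 0.2
(((¬R → Q) → P) → R): 0.2 ≤ 1, so result = 1
((((¬R → Q) → P) → R) → R): 1 ≤ 1, so result = 1
(((((¬R → Q) → P) → R) → R) → Q): 1 > 0.8, so result = 0.8
¬Q: Gödel ¬ of 0.8 = 0 (operand ≠ 0)
((((((¬R → Q) → P) → R) → R) → Q) → ¬Q): 0.8 > 0, so result = 0
¬R: Gödel ¬ of 1 = 0 (operand ≠ 0)
(((((((¬R → Q) → P) → R) → R) → Q) → ¬Q) → ¬R): 0 ≤ 0, so result = 1
((((((((¬R → Q) → P) → R) → R) → Q) → ¬Q) → ¬R) → Q): 1 > 0.8, so result = 0.8
(((((((((¬R → Q) → P) → R) → R) → Q) → ¬Q) → ¬R) → Q) → P): 0.8 > 0.2, so result = 0.2
((((((((((¬R → Q) → P) → R) → R) → Q) → ¬Q) → ¬R) → Q) → P) → R): 0.2 ≤ 1, so result = 1
(((((((((((¬R → Q) → P) → R) → R) → Q) → ¬Q) → ¬R) → Q) → P) → R) → R): 1 ≤ 1, so result = 1
((((((((((((¬R → Q) → P) → R) → R) → Q) → ¬Q) → ¬R) → Q) → P) → R) → R) → Q): 1 > 0.8, so result = 0.8
(((((((((((((¬R → Q) → P) → R) → R) → Q) → ¬Q) → ¬R) → Q) → P) → R) → R) → Q) → Q): 0.8 ≤ 0.8, so result = 1
((((((((((((((¬R → Q) → P) → R) → R) → Q) → ¬Q) → ¬R) → Q) → P) → R) → R) → Q) → Q) → P): 1 > 0.2, so result = 0.2
(((((((((((((((¬R → Q) → P) → R) → R) → Q) → ¬Q) → ¬R) → Q) → P) → R) → R) → Q) → Q) → P) → R): 0.2 ≤ 1, so result = 1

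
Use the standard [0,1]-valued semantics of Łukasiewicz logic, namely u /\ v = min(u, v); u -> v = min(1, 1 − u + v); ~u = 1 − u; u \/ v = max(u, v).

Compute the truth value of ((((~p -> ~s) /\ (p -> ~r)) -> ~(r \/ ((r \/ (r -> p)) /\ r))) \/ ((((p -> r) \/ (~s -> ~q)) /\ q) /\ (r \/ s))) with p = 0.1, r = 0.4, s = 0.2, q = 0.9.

~p: Łukasiewicz ¬ gives 1 − 0.1 = 0.9
~s: Łukasiewicz ¬ gives 1 − 0.2 = 0.8
(~p -> ~s): min(1, 1 − 0.9 + 0.8) = 0.9
~r: Łukasiewicz ¬ gives 1 − 0.4 = 0.6
(p -> ~r): min(1, 1 − 0.1 + 0.6) = 1
((~p -> ~s) /\ (p -> ~r)) = min(0.9, 1) = 0.9
(r -> p): min(1, 1 − 0.4 + 0.1) = 0.7
(r \/ (r -> p)) = max(0.4, 0.7) = 0.7
((r \/ (r -> p)) /\ r) = min(0.7, 0.4) = 0.4
(r \/ ((r \/ (r -> p)) /\ r)) = max(0.4, 0.4) = 0.4
~(r \/ ((r \/ (r -> p)) /\ r)): Łukasiewicz ¬ gives 1 − 0.4 = 0.6
(((~p -> ~s) /\ (p -> ~r)) -> ~(r \/ ((r \/ (r -> p)) /\ r))): min(1, 1 − 0.9 + 0.6) = 0.7
(p -> r): min(1, 1 − 0.1 + 0.4) = 1
~s: Łukasiewicz ¬ gives 1 − 0.2 = 0.8
~q: Łukasiewicz ¬ gives 1 − 0.9 = 0.1
(~s -> ~q): min(1, 1 − 0.8 + 0.1) = 0.3
((p -> r) \/ (~s -> ~q)) = max(1, 0.3) = 1
(((p -> r) \/ (~s -> ~q)) /\ q) = min(1, 0.9) = 0.9
(r \/ s) = max(0.4, 0.2) = 0.4
((((p -> r) \/ (~s -> ~q)) /\ q) /\ (r \/ s)) = min(0.9, 0.4) = 0.4
((((~p -> ~s) /\ (p -> ~r)) -> ~(r \/ ((r \/ (r -> p)) /\ r))) \/ ((((p -> r) \/ (~s -> ~q)) /\ q) /\ (r \/ s))) = max(0.7, 0.4) = 0.7

0.70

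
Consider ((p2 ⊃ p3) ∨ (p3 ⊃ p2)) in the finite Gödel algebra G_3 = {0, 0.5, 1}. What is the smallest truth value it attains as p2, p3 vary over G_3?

1.00

Every assignment gives 1. For instance at p2 = 0, p3 = 0:
  (p2 ⊃ p3): 0 ≤ 0, so result = 1
  (p3 ⊃ p2): 0 ≤ 0, so result = 1
  ((p2 ⊃ p3) ∨ (p3 ⊃ p2)) = max(1, 1) = 1
All 9 assignments give value 1 — the formula is a G_3-tautology.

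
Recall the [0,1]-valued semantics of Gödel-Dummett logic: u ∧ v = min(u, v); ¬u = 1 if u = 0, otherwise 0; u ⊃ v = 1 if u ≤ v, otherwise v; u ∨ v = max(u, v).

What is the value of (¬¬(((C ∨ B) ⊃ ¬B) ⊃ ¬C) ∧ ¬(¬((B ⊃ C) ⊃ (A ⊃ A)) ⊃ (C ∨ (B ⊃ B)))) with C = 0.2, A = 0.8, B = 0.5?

(C ∨ B) = max(0.2, 0.5) = 0.5
¬B: Gödel ¬ of 0.5 = 0 (operand ≠ 0)
((C ∨ B) ⊃ ¬B): 0.5 > 0, so result = 0
¬C: Gödel ¬ of 0.2 = 0 (operand ≠ 0)
(((C ∨ B) ⊃ ¬B) ⊃ ¬C): 0 ≤ 0, so result = 1
¬(((C ∨ B) ⊃ ¬B) ⊃ ¬C): Gödel ¬ of 1 = 0 (operand ≠ 0)
¬¬(((C ∨ B) ⊃ ¬B) ⊃ ¬C): Gödel ¬ of 0 = 1 (operand is 0)
(B ⊃ C): 0.5 > 0.2, so result = 0.2
(A ⊃ A): 0.8 ≤ 0.8, so result = 1
((B ⊃ C) ⊃ (A ⊃ A)): 0.2 ≤ 1, so result = 1
¬((B ⊃ C) ⊃ (A ⊃ A)): Gödel ¬ of 1 = 0 (operand ≠ 0)
(B ⊃ B): 0.5 ≤ 0.5, so result = 1
(C ∨ (B ⊃ B)) = max(0.2, 1) = 1
(¬((B ⊃ C) ⊃ (A ⊃ A)) ⊃ (C ∨ (B ⊃ B))): 0 ≤ 1, so result = 1
¬(¬((B ⊃ C) ⊃ (A ⊃ A)) ⊃ (C ∨ (B ⊃ B))): Gödel ¬ of 1 = 0 (operand ≠ 0)
(¬¬(((C ∨ B) ⊃ ¬B) ⊃ ¬C) ∧ ¬(¬((B ⊃ C) ⊃ (A ⊃ A)) ⊃ (C ∨ (B ⊃ B)))) = min(1, 0) = 0

0.00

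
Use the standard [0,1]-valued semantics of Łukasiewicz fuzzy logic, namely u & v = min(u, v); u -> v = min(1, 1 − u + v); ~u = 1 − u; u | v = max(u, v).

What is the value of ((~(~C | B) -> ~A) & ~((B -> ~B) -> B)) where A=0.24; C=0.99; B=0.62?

0.14

~C: Łukasiewicz ¬ gives 1 − 0.99 = 0.01
(~C | B) = max(0.01, 0.62) = 0.62
~(~C | B): Łukasiewicz ¬ gives 1 − 0.62 = 0.38
~A: Łukasiewicz ¬ gives 1 − 0.24 = 0.76
(~(~C | B) -> ~A): min(1, 1 − 0.38 + 0.76) = 1
~B: Łukasiewicz ¬ gives 1 − 0.62 = 0.38
(B -> ~B): min(1, 1 − 0.62 + 0.38) = 0.76
((B -> ~B) -> B): min(1, 1 − 0.76 + 0.62) = 0.86
~((B -> ~B) -> B): Łukasiewicz ¬ gives 1 − 0.86 = 0.14
((~(~C | B) -> ~A) & ~((B -> ~B) -> B)) = min(1, 0.14) = 0.14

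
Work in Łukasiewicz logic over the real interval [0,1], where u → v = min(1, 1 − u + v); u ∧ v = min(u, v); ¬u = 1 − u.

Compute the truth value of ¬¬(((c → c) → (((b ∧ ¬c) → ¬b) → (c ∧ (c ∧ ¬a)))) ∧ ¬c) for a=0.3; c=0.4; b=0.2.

0.40

(c → c): min(1, 1 − 0.4 + 0.4) = 1
¬c: Łukasiewicz ¬ gives 1 − 0.4 = 0.6
(b ∧ ¬c) = min(0.2, 0.6) = 0.2
¬b: Łukasiewicz ¬ gives 1 − 0.2 = 0.8
((b ∧ ¬c) → ¬b): min(1, 1 − 0.2 + 0.8) = 1
¬a: Łukasiewicz ¬ gives 1 − 0.3 = 0.7
(c ∧ ¬a) = min(0.4, 0.7) = 0.4
(c ∧ (c ∧ ¬a)) = min(0.4, 0.4) = 0.4
(((b ∧ ¬c) → ¬b) → (c ∧ (c ∧ ¬a))): min(1, 1 − 1 + 0.4) = 0.4
((c → c) → (((b ∧ ¬c) → ¬b) → (c ∧ (c ∧ ¬a)))): min(1, 1 − 1 + 0.4) = 0.4
¬c: Łukasiewicz ¬ gives 1 − 0.4 = 0.6
(((c → c) → (((b ∧ ¬c) → ¬b) → (c ∧ (c ∧ ¬a)))) ∧ ¬c) = min(0.4, 0.6) = 0.4
¬(((c → c) → (((b ∧ ¬c) → ¬b) → (c ∧ (c ∧ ¬a)))) ∧ ¬c): Łukasiewicz ¬ gives 1 − 0.4 = 0.6
¬¬(((c → c) → (((b ∧ ¬c) → ¬b) → (c ∧ (c ∧ ¬a)))) ∧ ¬c): Łukasiewicz ¬ gives 1 − 0.6 = 0.4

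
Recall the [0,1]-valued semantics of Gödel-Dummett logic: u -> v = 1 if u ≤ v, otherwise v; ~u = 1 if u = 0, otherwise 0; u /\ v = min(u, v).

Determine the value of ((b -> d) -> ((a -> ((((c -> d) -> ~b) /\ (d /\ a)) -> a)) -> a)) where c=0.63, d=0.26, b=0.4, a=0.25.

(b -> d): 0.4 > 0.26, so result = 0.26
(c -> d): 0.63 > 0.26, so result = 0.26
~b: Gödel ¬ of 0.4 = 0 (operand ≠ 0)
((c -> d) -> ~b): 0.26 > 0, so result = 0
(d /\ a) = min(0.26, 0.25) = 0.25
(((c -> d) -> ~b) /\ (d /\ a)) = min(0, 0.25) = 0
((((c -> d) -> ~b) /\ (d /\ a)) -> a): 0 ≤ 0.25, so result = 1
(a -> ((((c -> d) -> ~b) /\ (d /\ a)) -> a)): 0.25 ≤ 1, so result = 1
((a -> ((((c -> d) -> ~b) /\ (d /\ a)) -> a)) -> a): 1 > 0.25, so result = 0.25
((b -> d) -> ((a -> ((((c -> d) -> ~b) /\ (d /\ a)) -> a)) -> a)): 0.26 > 0.25, so result = 0.25

0.25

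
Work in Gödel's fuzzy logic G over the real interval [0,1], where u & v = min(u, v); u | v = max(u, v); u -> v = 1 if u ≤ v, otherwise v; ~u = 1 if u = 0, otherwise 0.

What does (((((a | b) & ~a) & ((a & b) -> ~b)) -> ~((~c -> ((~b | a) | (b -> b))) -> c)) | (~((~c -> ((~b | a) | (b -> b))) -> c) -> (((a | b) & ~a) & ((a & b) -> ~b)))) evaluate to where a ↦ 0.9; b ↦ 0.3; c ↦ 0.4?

(a | b) = max(0.9, 0.3) = 0.9
~a: Gödel ¬ of 0.9 = 0 (operand ≠ 0)
((a | b) & ~a) = min(0.9, 0) = 0
(a & b) = min(0.9, 0.3) = 0.3
~b: Gödel ¬ of 0.3 = 0 (operand ≠ 0)
((a & b) -> ~b): 0.3 > 0, so result = 0
(((a | b) & ~a) & ((a & b) -> ~b)) = min(0, 0) = 0
~c: Gödel ¬ of 0.4 = 0 (operand ≠ 0)
~b: Gödel ¬ of 0.3 = 0 (operand ≠ 0)
(~b | a) = max(0, 0.9) = 0.9
(b -> b): 0.3 ≤ 0.3, so result = 1
((~b | a) | (b -> b)) = max(0.9, 1) = 1
(~c -> ((~b | a) | (b -> b))): 0 ≤ 1, so result = 1
((~c -> ((~b | a) | (b -> b))) -> c): 1 > 0.4, so result = 0.4
~((~c -> ((~b | a) | (b -> b))) -> c): Gödel ¬ of 0.4 = 0 (operand ≠ 0)
((((a | b) & ~a) & ((a & b) -> ~b)) -> ~((~c -> ((~b | a) | (b -> b))) -> c)): 0 ≤ 0, so result = 1
~c: Gödel ¬ of 0.4 = 0 (operand ≠ 0)
~b: Gödel ¬ of 0.3 = 0 (operand ≠ 0)
(~b | a) = max(0, 0.9) = 0.9
(b -> b): 0.3 ≤ 0.3, so result = 1
((~b | a) | (b -> b)) = max(0.9, 1) = 1
(~c -> ((~b | a) | (b -> b))): 0 ≤ 1, so result = 1
((~c -> ((~b | a) | (b -> b))) -> c): 1 > 0.4, so result = 0.4
~((~c -> ((~b | a) | (b -> b))) -> c): Gödel ¬ of 0.4 = 0 (operand ≠ 0)
(a | b) = max(0.9, 0.3) = 0.9
~a: Gödel ¬ of 0.9 = 0 (operand ≠ 0)
((a | b) & ~a) = min(0.9, 0) = 0
(a & b) = min(0.9, 0.3) = 0.3
~b: Gödel ¬ of 0.3 = 0 (operand ≠ 0)
((a & b) -> ~b): 0.3 > 0, so result = 0
(((a | b) & ~a) & ((a & b) -> ~b)) = min(0, 0) = 0
(~((~c -> ((~b | a) | (b -> b))) -> c) -> (((a | b) & ~a) & ((a & b) -> ~b))): 0 ≤ 0, so result = 1
(((((a | b) & ~a) & ((a & b) -> ~b)) -> ~((~c -> ((~b | a) | (b -> b))) -> c)) | (~((~c -> ((~b | a) | (b -> b))) -> c) -> (((a | b) & ~a) & ((a & b) -> ~b)))) = max(1, 1) = 1

1.00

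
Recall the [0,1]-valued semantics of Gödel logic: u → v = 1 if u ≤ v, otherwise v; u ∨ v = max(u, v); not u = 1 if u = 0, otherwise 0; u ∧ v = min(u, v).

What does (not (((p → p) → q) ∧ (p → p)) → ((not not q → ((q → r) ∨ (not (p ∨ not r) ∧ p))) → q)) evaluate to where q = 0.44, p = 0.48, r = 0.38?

1.00

(p → p): 0.48 ≤ 0.48, so result = 1
((p → p) → q): 1 > 0.44, so result = 0.44
(p → p): 0.48 ≤ 0.48, so result = 1
(((p → p) → q) ∧ (p → p)) = min(0.44, 1) = 0.44
not (((p → p) → q) ∧ (p → p)): Gödel ¬ of 0.44 = 0 (operand ≠ 0)
not q: Gödel ¬ of 0.44 = 0 (operand ≠ 0)
not not q: Gödel ¬ of 0 = 1 (operand is 0)
(q → r): 0.44 > 0.38, so result = 0.38
not r: Gödel ¬ of 0.38 = 0 (operand ≠ 0)
(p ∨ not r) = max(0.48, 0) = 0.48
not (p ∨ not r): Gödel ¬ of 0.48 = 0 (operand ≠ 0)
(not (p ∨ not r) ∧ p) = min(0, 0.48) = 0
((q → r) ∨ (not (p ∨ not r) ∧ p)) = max(0.38, 0) = 0.38
(not not q → ((q → r) ∨ (not (p ∨ not r) ∧ p))): 1 > 0.38, so result = 0.38
((not not q → ((q → r) ∨ (not (p ∨ not r) ∧ p))) → q): 0.38 ≤ 0.44, so result = 1
(not (((p → p) → q) ∧ (p → p)) → ((not not q → ((q → r) ∨ (not (p ∨ not r) ∧ p))) → q)): 0 ≤ 1, so result = 1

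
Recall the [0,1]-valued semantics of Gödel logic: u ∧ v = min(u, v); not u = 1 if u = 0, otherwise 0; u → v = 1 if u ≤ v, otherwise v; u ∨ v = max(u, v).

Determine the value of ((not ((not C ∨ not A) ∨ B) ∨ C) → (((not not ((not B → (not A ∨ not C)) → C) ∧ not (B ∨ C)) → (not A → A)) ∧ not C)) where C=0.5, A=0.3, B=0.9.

not C: Gödel ¬ of 0.5 = 0 (operand ≠ 0)
not A: Gödel ¬ of 0.3 = 0 (operand ≠ 0)
(not C ∨ not A) = max(0, 0) = 0
((not C ∨ not A) ∨ B) = max(0, 0.9) = 0.9
not ((not C ∨ not A) ∨ B): Gödel ¬ of 0.9 = 0 (operand ≠ 0)
(not ((not C ∨ not A) ∨ B) ∨ C) = max(0, 0.5) = 0.5
not B: Gödel ¬ of 0.9 = 0 (operand ≠ 0)
not A: Gödel ¬ of 0.3 = 0 (operand ≠ 0)
not C: Gödel ¬ of 0.5 = 0 (operand ≠ 0)
(not A ∨ not C) = max(0, 0) = 0
(not B → (not A ∨ not C)): 0 ≤ 0, so result = 1
((not B → (not A ∨ not C)) → C): 1 > 0.5, so result = 0.5
not ((not B → (not A ∨ not C)) → C): Gödel ¬ of 0.5 = 0 (operand ≠ 0)
not not ((not B → (not A ∨ not C)) → C): Gödel ¬ of 0 = 1 (operand is 0)
(B ∨ C) = max(0.9, 0.5) = 0.9
not (B ∨ C): Gödel ¬ of 0.9 = 0 (operand ≠ 0)
(not not ((not B → (not A ∨ not C)) → C) ∧ not (B ∨ C)) = min(1, 0) = 0
not A: Gödel ¬ of 0.3 = 0 (operand ≠ 0)
(not A → A): 0 ≤ 0.3, so result = 1
((not not ((not B → (not A ∨ not C)) → C) ∧ not (B ∨ C)) → (not A → A)): 0 ≤ 1, so result = 1
not C: Gödel ¬ of 0.5 = 0 (operand ≠ 0)
(((not not ((not B → (not A ∨ not C)) → C) ∧ not (B ∨ C)) → (not A → A)) ∧ not C) = min(1, 0) = 0
((not ((not C ∨ not A) ∨ B) ∨ C) → (((not not ((not B → (not A ∨ not C)) → C) ∧ not (B ∨ C)) → (not A → A)) ∧ not C)): 0.5 > 0, so result = 0

0.00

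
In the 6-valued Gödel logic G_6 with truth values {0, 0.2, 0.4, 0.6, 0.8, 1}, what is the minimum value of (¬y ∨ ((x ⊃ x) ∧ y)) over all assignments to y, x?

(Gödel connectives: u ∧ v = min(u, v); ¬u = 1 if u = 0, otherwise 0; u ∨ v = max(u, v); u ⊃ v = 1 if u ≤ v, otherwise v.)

0.20

The minimum is attained at y = 0.2, x = 0:
  ¬y: Gödel ¬ of 0.2 = 0 (operand ≠ 0)
  (x ⊃ x): 0 ≤ 0, so result = 1
  ((x ⊃ x) ∧ y) = min(1, 0.2) = 0.2
  (¬y ∨ ((x ⊃ x) ∧ y)) = max(0, 0.2) = 0.2
Checking all 36 assignments confirms none give a value below 0.20.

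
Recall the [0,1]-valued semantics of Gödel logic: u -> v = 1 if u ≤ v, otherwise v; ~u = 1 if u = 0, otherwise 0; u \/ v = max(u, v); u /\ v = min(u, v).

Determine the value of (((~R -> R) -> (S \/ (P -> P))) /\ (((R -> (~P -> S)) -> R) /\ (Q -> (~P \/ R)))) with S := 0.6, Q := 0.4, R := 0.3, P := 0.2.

~R: Gödel ¬ of 0.3 = 0 (operand ≠ 0)
(~R -> R): 0 ≤ 0.3, so result = 1
(P -> P): 0.2 ≤ 0.2, so result = 1
(S \/ (P -> P)) = max(0.6, 1) = 1
((~R -> R) -> (S \/ (P -> P))): 1 ≤ 1, so result = 1
~P: Gödel ¬ of 0.2 = 0 (operand ≠ 0)
(~P -> S): 0 ≤ 0.6, so result = 1
(R -> (~P -> S)): 0.3 ≤ 1, so result = 1
((R -> (~P -> S)) -> R): 1 > 0.3, so result = 0.3
~P: Gödel ¬ of 0.2 = 0 (operand ≠ 0)
(~P \/ R) = max(0, 0.3) = 0.3
(Q -> (~P \/ R)): 0.4 > 0.3, so result = 0.3
(((R -> (~P -> S)) -> R) /\ (Q -> (~P \/ R))) = min(0.3, 0.3) = 0.3
(((~R -> R) -> (S \/ (P -> P))) /\ (((R -> (~P -> S)) -> R) /\ (Q -> (~P \/ R)))) = min(1, 0.3) = 0.3

0.30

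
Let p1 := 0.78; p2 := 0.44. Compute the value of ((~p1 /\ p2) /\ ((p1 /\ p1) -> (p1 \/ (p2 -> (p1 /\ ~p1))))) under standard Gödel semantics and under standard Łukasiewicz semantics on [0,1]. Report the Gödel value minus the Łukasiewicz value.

Gödel evaluation:
  ~p1: Gödel ¬ of 0.78 = 0 (operand ≠ 0)
  (~p1 /\ p2) = min(0, 0.44) = 0
  (p1 /\ p1) = min(0.78, 0.78) = 0.78
  ~p1: Gödel ¬ of 0.78 = 0 (operand ≠ 0)
  (p1 /\ ~p1) = min(0.78, 0) = 0
  (p2 -> (p1 /\ ~p1)): 0.44 > 0, so result = 0
  (p1 \/ (p2 -> (p1 /\ ~p1))) = max(0.78, 0) = 0.78
  ((p1 /\ p1) -> (p1 \/ (p2 -> (p1 /\ ~p1)))): 0.78 ≤ 0.78, so result = 1
  ((~p1 /\ p2) /\ ((p1 /\ p1) -> (p1 \/ (p2 -> (p1 /\ ~p1))))) = min(0, 1) = 0
  Gödel value = 0
Łukasiewicz evaluation:
  ~p1: Łukasiewicz ¬ gives 1 − 0.78 = 0.22
  (~p1 /\ p2) = min(0.22, 0.44) = 0.22
  (p1 /\ p1) = min(0.78, 0.78) = 0.78
  ~p1: Łukasiewicz ¬ gives 1 − 0.78 = 0.22
  (p1 /\ ~p1) = min(0.78, 0.22) = 0.22
  (p2 -> (p1 /\ ~p1)): min(1, 1 − 0.44 + 0.22) = 0.78
  (p1 \/ (p2 -> (p1 /\ ~p1))) = max(0.78, 0.78) = 0.78
  ((p1 /\ p1) -> (p1 \/ (p2 -> (p1 /\ ~p1)))): min(1, 1 − 0.78 + 0.78) = 1
  ((~p1 /\ p2) /\ ((p1 /\ p1) -> (p1 \/ (p2 -> (p1 /\ ~p1))))) = min(0.22, 1) = 0.22
  Łukasiewicz value = 0.22
Difference: 0 − 0.22 = -0.22

-0.22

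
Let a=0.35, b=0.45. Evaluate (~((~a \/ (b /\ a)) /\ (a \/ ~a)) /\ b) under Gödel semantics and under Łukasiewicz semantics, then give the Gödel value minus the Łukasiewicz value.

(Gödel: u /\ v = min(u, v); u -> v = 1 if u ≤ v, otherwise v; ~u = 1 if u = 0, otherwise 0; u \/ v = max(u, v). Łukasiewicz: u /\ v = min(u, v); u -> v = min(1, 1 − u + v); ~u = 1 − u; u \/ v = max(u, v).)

Gödel evaluation:
  ~a: Gödel ¬ of 0.35 = 0 (operand ≠ 0)
  (b /\ a) = min(0.45, 0.35) = 0.35
  (~a \/ (b /\ a)) = max(0, 0.35) = 0.35
  ~a: Gödel ¬ of 0.35 = 0 (operand ≠ 0)
  (a \/ ~a) = max(0.35, 0) = 0.35
  ((~a \/ (b /\ a)) /\ (a \/ ~a)) = min(0.35, 0.35) = 0.35
  ~((~a \/ (b /\ a)) /\ (a \/ ~a)): Gödel ¬ of 0.35 = 0 (operand ≠ 0)
  (~((~a \/ (b /\ a)) /\ (a \/ ~a)) /\ b) = min(0, 0.45) = 0
  Gödel value = 0
Łukasiewicz evaluation:
  ~a: Łukasiewicz ¬ gives 1 − 0.35 = 0.65
  (b /\ a) = min(0.45, 0.35) = 0.35
  (~a \/ (b /\ a)) = max(0.65, 0.35) = 0.65
  ~a: Łukasiewicz ¬ gives 1 − 0.35 = 0.65
  (a \/ ~a) = max(0.35, 0.65) = 0.65
  ((~a \/ (b /\ a)) /\ (a \/ ~a)) = min(0.65, 0.65) = 0.65
  ~((~a \/ (b /\ a)) /\ (a \/ ~a)): Łukasiewicz ¬ gives 1 − 0.65 = 0.35
  (~((~a \/ (b /\ a)) /\ (a \/ ~a)) /\ b) = min(0.35, 0.45) = 0.35
  Łukasiewicz value = 0.35
Difference: 0 − 0.35 = -0.35

-0.35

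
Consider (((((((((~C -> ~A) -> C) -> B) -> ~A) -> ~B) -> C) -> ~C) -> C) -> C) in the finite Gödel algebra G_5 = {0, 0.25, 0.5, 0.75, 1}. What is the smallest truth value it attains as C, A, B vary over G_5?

0.25

The minimum is attained at C = 0.25, A = 0, B = 0:
  ~C: Gödel ¬ of 0.25 = 0 (operand ≠ 0)
  ~A: Gödel ¬ of 0 = 1 (operand is 0)
  (~C -> ~A): 0 ≤ 1, so result = 1
  ((~C -> ~A) -> C): 1 > 0.25, so result = 0.25
  (((~C -> ~A) -> C) -> B): 0.25 > 0, so result = 0
  ~A: Gödel ¬ of 0 = 1 (operand is 0)
  ((((~C -> ~A) -> C) -> B) -> ~A): 0 ≤ 1, so result = 1
  ~B: Gödel ¬ of 0 = 1 (operand is 0)
  (((((~C -> ~A) -> C) -> B) -> ~A) -> ~B): 1 ≤ 1, so result = 1
  ((((((~C -> ~A) -> C) -> B) -> ~A) -> ~B) -> C): 1 > 0.25, so result = 0.25
  ~C: Gödel ¬ of 0.25 = 0 (operand ≠ 0)
  (((((((~C -> ~A) -> C) -> B) -> ~A) -> ~B) -> C) -> ~C): 0.25 > 0, so result = 0
  ((((((((~C -> ~A) -> C) -> B) -> ~A) -> ~B) -> C) -> ~C) -> C): 0 ≤ 0.25, so result = 1
  (((((((((~C -> ~A) -> C) -> B) -> ~A) -> ~B) -> C) -> ~C) -> C) -> C): 1 > 0.25, so result = 0.25
Checking all 125 assignments confirms none give a value below 0.25.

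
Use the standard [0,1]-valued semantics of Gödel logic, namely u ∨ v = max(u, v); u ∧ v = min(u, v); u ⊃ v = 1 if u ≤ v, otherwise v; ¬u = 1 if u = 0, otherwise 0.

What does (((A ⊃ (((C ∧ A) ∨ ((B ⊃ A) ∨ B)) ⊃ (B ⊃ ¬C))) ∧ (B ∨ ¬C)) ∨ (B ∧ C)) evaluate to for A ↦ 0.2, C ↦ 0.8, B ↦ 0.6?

0.60

(C ∧ A) = min(0.8, 0.2) = 0.2
(B ⊃ A): 0.6 > 0.2, so result = 0.2
((B ⊃ A) ∨ B) = max(0.2, 0.6) = 0.6
((C ∧ A) ∨ ((B ⊃ A) ∨ B)) = max(0.2, 0.6) = 0.6
¬C: Gödel ¬ of 0.8 = 0 (operand ≠ 0)
(B ⊃ ¬C): 0.6 > 0, so result = 0
(((C ∧ A) ∨ ((B ⊃ A) ∨ B)) ⊃ (B ⊃ ¬C)): 0.6 > 0, so result = 0
(A ⊃ (((C ∧ A) ∨ ((B ⊃ A) ∨ B)) ⊃ (B ⊃ ¬C))): 0.2 > 0, so result = 0
¬C: Gödel ¬ of 0.8 = 0 (operand ≠ 0)
(B ∨ ¬C) = max(0.6, 0) = 0.6
((A ⊃ (((C ∧ A) ∨ ((B ⊃ A) ∨ B)) ⊃ (B ⊃ ¬C))) ∧ (B ∨ ¬C)) = min(0, 0.6) = 0
(B ∧ C) = min(0.6, 0.8) = 0.6
(((A ⊃ (((C ∧ A) ∨ ((B ⊃ A) ∨ B)) ⊃ (B ⊃ ¬C))) ∧ (B ∨ ¬C)) ∨ (B ∧ C)) = max(0, 0.6) = 0.6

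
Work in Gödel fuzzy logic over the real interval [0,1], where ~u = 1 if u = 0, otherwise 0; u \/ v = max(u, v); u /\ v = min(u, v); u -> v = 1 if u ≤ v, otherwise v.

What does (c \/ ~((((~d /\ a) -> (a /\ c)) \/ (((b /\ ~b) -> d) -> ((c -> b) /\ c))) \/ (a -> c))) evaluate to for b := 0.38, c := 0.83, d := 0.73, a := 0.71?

0.83

~d: Gödel ¬ of 0.73 = 0 (operand ≠ 0)
(~d /\ a) = min(0, 0.71) = 0
(a /\ c) = min(0.71, 0.83) = 0.71
((~d /\ a) -> (a /\ c)): 0 ≤ 0.71, so result = 1
~b: Gödel ¬ of 0.38 = 0 (operand ≠ 0)
(b /\ ~b) = min(0.38, 0) = 0
((b /\ ~b) -> d): 0 ≤ 0.73, so result = 1
(c -> b): 0.83 > 0.38, so result = 0.38
((c -> b) /\ c) = min(0.38, 0.83) = 0.38
(((b /\ ~b) -> d) -> ((c -> b) /\ c)): 1 > 0.38, so result = 0.38
(((~d /\ a) -> (a /\ c)) \/ (((b /\ ~b) -> d) -> ((c -> b) /\ c))) = max(1, 0.38) = 1
(a -> c): 0.71 ≤ 0.83, so result = 1
((((~d /\ a) -> (a /\ c)) \/ (((b /\ ~b) -> d) -> ((c -> b) /\ c))) \/ (a -> c)) = max(1, 1) = 1
~((((~d /\ a) -> (a /\ c)) \/ (((b /\ ~b) -> d) -> ((c -> b) /\ c))) \/ (a -> c)): Gödel ¬ of 1 = 0 (operand ≠ 0)
(c \/ ~((((~d /\ a) -> (a /\ c)) \/ (((b /\ ~b) -> d) -> ((c -> b) /\ c))) \/ (a -> c))) = max(0.83, 0) = 0.83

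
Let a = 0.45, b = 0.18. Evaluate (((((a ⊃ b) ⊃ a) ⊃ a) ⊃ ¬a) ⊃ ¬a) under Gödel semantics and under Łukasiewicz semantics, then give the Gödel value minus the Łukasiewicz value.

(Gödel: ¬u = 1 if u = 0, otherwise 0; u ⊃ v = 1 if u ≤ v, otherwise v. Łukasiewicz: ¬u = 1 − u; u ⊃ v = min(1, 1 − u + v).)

0.27

Gödel evaluation:
  (a ⊃ b): 0.45 > 0.18, so result = 0.18
  ((a ⊃ b) ⊃ a): 0.18 ≤ 0.45, so result = 1
  (((a ⊃ b) ⊃ a) ⊃ a): 1 > 0.45, so result = 0.45
  ¬a: Gödel ¬ of 0.45 = 0 (operand ≠ 0)
  ((((a ⊃ b) ⊃ a) ⊃ a) ⊃ ¬a): 0.45 > 0, so result = 0
  ¬a: Gödel ¬ of 0.45 = 0 (operand ≠ 0)
  (((((a ⊃ b) ⊃ a) ⊃ a) ⊃ ¬a) ⊃ ¬a): 0 ≤ 0, so result = 1
  Gödel value = 1
Łukasiewicz evaluation:
  (a ⊃ b): min(1, 1 − 0.45 + 0.18) = 0.73
  ((a ⊃ b) ⊃ a): min(1, 1 − 0.73 + 0.45) = 0.72
  (((a ⊃ b) ⊃ a) ⊃ a): min(1, 1 − 0.72 + 0.45) = 0.73
  ¬a: Łukasiewicz ¬ gives 1 − 0.45 = 0.55
  ((((a ⊃ b) ⊃ a) ⊃ a) ⊃ ¬a): min(1, 1 − 0.73 + 0.55) = 0.82
  ¬a: Łukasiewicz ¬ gives 1 − 0.45 = 0.55
  (((((a ⊃ b) ⊃ a) ⊃ a) ⊃ ¬a) ⊃ ¬a): min(1, 1 − 0.82 + 0.55) = 0.73
  Łukasiewicz value = 0.73
Difference: 1 − 0.73 = 0.27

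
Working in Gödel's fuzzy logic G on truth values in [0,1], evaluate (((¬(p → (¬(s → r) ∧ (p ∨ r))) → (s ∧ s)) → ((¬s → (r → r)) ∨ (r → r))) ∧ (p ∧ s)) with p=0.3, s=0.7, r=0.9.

(s → r): 0.7 ≤ 0.9, so result = 1
¬(s → r): Gödel ¬ of 1 = 0 (operand ≠ 0)
(p ∨ r) = max(0.3, 0.9) = 0.9
(¬(s → r) ∧ (p ∨ r)) = min(0, 0.9) = 0
(p → (¬(s → r) ∧ (p ∨ r))): 0.3 > 0, so result = 0
¬(p → (¬(s → r) ∧ (p ∨ r))): Gödel ¬ of 0 = 1 (operand is 0)
(s ∧ s) = min(0.7, 0.7) = 0.7
(¬(p → (¬(s → r) ∧ (p ∨ r))) → (s ∧ s)): 1 > 0.7, so result = 0.7
¬s: Gödel ¬ of 0.7 = 0 (operand ≠ 0)
(r → r): 0.9 ≤ 0.9, so result = 1
(¬s → (r → r)): 0 ≤ 1, so result = 1
(r → r): 0.9 ≤ 0.9, so result = 1
((¬s → (r → r)) ∨ (r → r)) = max(1, 1) = 1
((¬(p → (¬(s → r) ∧ (p ∨ r))) → (s ∧ s)) → ((¬s → (r → r)) ∨ (r → r))): 0.7 ≤ 1, so result = 1
(p ∧ s) = min(0.3, 0.7) = 0.3
(((¬(p → (¬(s → r) ∧ (p ∨ r))) → (s ∧ s)) → ((¬s → (r → r)) ∨ (r → r))) ∧ (p ∧ s)) = min(1, 0.3) = 0.3

0.30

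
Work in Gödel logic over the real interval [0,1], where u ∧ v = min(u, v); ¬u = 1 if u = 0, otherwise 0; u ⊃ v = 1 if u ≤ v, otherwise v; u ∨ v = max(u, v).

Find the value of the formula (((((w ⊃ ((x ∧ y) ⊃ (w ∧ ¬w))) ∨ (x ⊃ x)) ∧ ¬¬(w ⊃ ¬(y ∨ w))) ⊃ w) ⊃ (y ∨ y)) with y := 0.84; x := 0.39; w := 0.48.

0.84

(x ∧ y) = min(0.39, 0.84) = 0.39
¬w: Gödel ¬ of 0.48 = 0 (operand ≠ 0)
(w ∧ ¬w) = min(0.48, 0) = 0
((x ∧ y) ⊃ (w ∧ ¬w)): 0.39 > 0, so result = 0
(w ⊃ ((x ∧ y) ⊃ (w ∧ ¬w))): 0.48 > 0, so result = 0
(x ⊃ x): 0.39 ≤ 0.39, so result = 1
((w ⊃ ((x ∧ y) ⊃ (w ∧ ¬w))) ∨ (x ⊃ x)) = max(0, 1) = 1
(y ∨ w) = max(0.84, 0.48) = 0.84
¬(y ∨ w): Gödel ¬ of 0.84 = 0 (operand ≠ 0)
(w ⊃ ¬(y ∨ w)): 0.48 > 0, so result = 0
¬(w ⊃ ¬(y ∨ w)): Gödel ¬ of 0 = 1 (operand is 0)
¬¬(w ⊃ ¬(y ∨ w)): Gödel ¬ of 1 = 0 (operand ≠ 0)
(((w ⊃ ((x ∧ y) ⊃ (w ∧ ¬w))) ∨ (x ⊃ x)) ∧ ¬¬(w ⊃ ¬(y ∨ w))) = min(1, 0) = 0
((((w ⊃ ((x ∧ y) ⊃ (w ∧ ¬w))) ∨ (x ⊃ x)) ∧ ¬¬(w ⊃ ¬(y ∨ w))) ⊃ w): 0 ≤ 0.48, so result = 1
(y ∨ y) = max(0.84, 0.84) = 0.84
(((((w ⊃ ((x ∧ y) ⊃ (w ∧ ¬w))) ∨ (x ⊃ x)) ∧ ¬¬(w ⊃ ¬(y ∨ w))) ⊃ w) ⊃ (y ∨ y)): 1 > 0.84, so result = 0.84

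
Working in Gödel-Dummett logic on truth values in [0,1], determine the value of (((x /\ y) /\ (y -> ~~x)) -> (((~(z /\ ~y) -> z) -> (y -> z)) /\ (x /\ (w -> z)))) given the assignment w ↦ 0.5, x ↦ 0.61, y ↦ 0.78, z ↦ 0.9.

1.00

(x /\ y) = min(0.61, 0.78) = 0.61
~x: Gödel ¬ of 0.61 = 0 (operand ≠ 0)
~~x: Gödel ¬ of 0 = 1 (operand is 0)
(y -> ~~x): 0.78 ≤ 1, so result = 1
((x /\ y) /\ (y -> ~~x)) = min(0.61, 1) = 0.61
~y: Gödel ¬ of 0.78 = 0 (operand ≠ 0)
(z /\ ~y) = min(0.9, 0) = 0
~(z /\ ~y): Gödel ¬ of 0 = 1 (operand is 0)
(~(z /\ ~y) -> z): 1 > 0.9, so result = 0.9
(y -> z): 0.78 ≤ 0.9, so result = 1
((~(z /\ ~y) -> z) -> (y -> z)): 0.9 ≤ 1, so result = 1
(w -> z): 0.5 ≤ 0.9, so result = 1
(x /\ (w -> z)) = min(0.61, 1) = 0.61
(((~(z /\ ~y) -> z) -> (y -> z)) /\ (x /\ (w -> z))) = min(1, 0.61) = 0.61
(((x /\ y) /\ (y -> ~~x)) -> (((~(z /\ ~y) -> z) -> (y -> z)) /\ (x /\ (w -> z)))): 0.61 ≤ 0.61, so result = 1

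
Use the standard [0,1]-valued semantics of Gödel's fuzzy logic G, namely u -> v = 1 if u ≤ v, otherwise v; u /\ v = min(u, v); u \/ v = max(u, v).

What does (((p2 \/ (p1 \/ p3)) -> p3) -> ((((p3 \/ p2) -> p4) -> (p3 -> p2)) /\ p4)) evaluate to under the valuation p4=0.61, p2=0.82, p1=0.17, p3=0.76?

(p1 \/ p3) = max(0.17, 0.76) = 0.76
(p2 \/ (p1 \/ p3)) = max(0.82, 0.76) = 0.82
((p2 \/ (p1 \/ p3)) -> p3): 0.82 > 0.76, so result = 0.76
(p3 \/ p2) = max(0.76, 0.82) = 0.82
((p3 \/ p2) -> p4): 0.82 > 0.61, so result = 0.61
(p3 -> p2): 0.76 ≤ 0.82, so result = 1
(((p3 \/ p2) -> p4) -> (p3 -> p2)): 0.61 ≤ 1, so result = 1
((((p3 \/ p2) -> p4) -> (p3 -> p2)) /\ p4) = min(1, 0.61) = 0.61
(((p2 \/ (p1 \/ p3)) -> p3) -> ((((p3 \/ p2) -> p4) -> (p3 -> p2)) /\ p4)): 0.76 > 0.61, so result = 0.61

0.61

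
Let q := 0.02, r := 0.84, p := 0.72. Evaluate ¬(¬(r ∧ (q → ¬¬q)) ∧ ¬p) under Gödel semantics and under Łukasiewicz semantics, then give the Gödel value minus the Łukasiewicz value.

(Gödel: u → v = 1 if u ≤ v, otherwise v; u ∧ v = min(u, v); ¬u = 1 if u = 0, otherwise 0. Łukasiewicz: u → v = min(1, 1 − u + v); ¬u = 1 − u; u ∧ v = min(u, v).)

0.16

Gödel evaluation:
  ¬q: Gödel ¬ of 0.02 = 0 (operand ≠ 0)
  ¬¬q: Gödel ¬ of 0 = 1 (operand is 0)
  (q → ¬¬q): 0.02 ≤ 1, so result = 1
  (r ∧ (q → ¬¬q)) = min(0.84, 1) = 0.84
  ¬(r ∧ (q → ¬¬q)): Gödel ¬ of 0.84 = 0 (operand ≠ 0)
  ¬p: Gödel ¬ of 0.72 = 0 (operand ≠ 0)
  (¬(r ∧ (q → ¬¬q)) ∧ ¬p) = min(0, 0) = 0
  ¬(¬(r ∧ (q → ¬¬q)) ∧ ¬p): Gödel ¬ of 0 = 1 (operand is 0)
  Gödel value = 1
Łukasiewicz evaluation:
  ¬q: Łukasiewicz ¬ gives 1 − 0.02 = 0.98
  ¬¬q: Łukasiewicz ¬ gives 1 − 0.98 = 0.02
  (q → ¬¬q): min(1, 1 − 0.02 + 0.02) = 1
  (r ∧ (q → ¬¬q)) = min(0.84, 1) = 0.84
  ¬(r ∧ (q → ¬¬q)): Łukasiewicz ¬ gives 1 − 0.84 = 0.16
  ¬p: Łukasiewicz ¬ gives 1 − 0.72 = 0.28
  (¬(r ∧ (q → ¬¬q)) ∧ ¬p) = min(0.16, 0.28) = 0.16
  ¬(¬(r ∧ (q → ¬¬q)) ∧ ¬p): Łukasiewicz ¬ gives 1 − 0.16 = 0.84
  Łukasiewicz value = 0.84
Difference: 1 − 0.84 = 0.16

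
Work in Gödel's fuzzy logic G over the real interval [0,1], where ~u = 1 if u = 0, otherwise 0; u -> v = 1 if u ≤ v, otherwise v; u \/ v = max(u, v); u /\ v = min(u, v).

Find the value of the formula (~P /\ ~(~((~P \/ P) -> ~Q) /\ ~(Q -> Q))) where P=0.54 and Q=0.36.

0.00

~P: Gödel ¬ of 0.54 = 0 (operand ≠ 0)
~P: Gödel ¬ of 0.54 = 0 (operand ≠ 0)
(~P \/ P) = max(0, 0.54) = 0.54
~Q: Gödel ¬ of 0.36 = 0 (operand ≠ 0)
((~P \/ P) -> ~Q): 0.54 > 0, so result = 0
~((~P \/ P) -> ~Q): Gödel ¬ of 0 = 1 (operand is 0)
(Q -> Q): 0.36 ≤ 0.36, so result = 1
~(Q -> Q): Gödel ¬ of 1 = 0 (operand ≠ 0)
(~((~P \/ P) -> ~Q) /\ ~(Q -> Q)) = min(1, 0) = 0
~(~((~P \/ P) -> ~Q) /\ ~(Q -> Q)): Gödel ¬ of 0 = 1 (operand is 0)
(~P /\ ~(~((~P \/ P) -> ~Q) /\ ~(Q -> Q))) = min(0, 1) = 0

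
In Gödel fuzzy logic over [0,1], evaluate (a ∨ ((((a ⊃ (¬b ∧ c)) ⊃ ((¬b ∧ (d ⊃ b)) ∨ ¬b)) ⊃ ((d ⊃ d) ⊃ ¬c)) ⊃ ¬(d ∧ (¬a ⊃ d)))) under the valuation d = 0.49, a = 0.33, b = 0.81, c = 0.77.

1.00

¬b: Gödel ¬ of 0.81 = 0 (operand ≠ 0)
(¬b ∧ c) = min(0, 0.77) = 0
(a ⊃ (¬b ∧ c)): 0.33 > 0, so result = 0
¬b: Gödel ¬ of 0.81 = 0 (operand ≠ 0)
(d ⊃ b): 0.49 ≤ 0.81, so result = 1
(¬b ∧ (d ⊃ b)) = min(0, 1) = 0
¬b: Gödel ¬ of 0.81 = 0 (operand ≠ 0)
((¬b ∧ (d ⊃ b)) ∨ ¬b) = max(0, 0) = 0
((a ⊃ (¬b ∧ c)) ⊃ ((¬b ∧ (d ⊃ b)) ∨ ¬b)): 0 ≤ 0, so result = 1
(d ⊃ d): 0.49 ≤ 0.49, so result = 1
¬c: Gödel ¬ of 0.77 = 0 (operand ≠ 0)
((d ⊃ d) ⊃ ¬c): 1 > 0, so result = 0
(((a ⊃ (¬b ∧ c)) ⊃ ((¬b ∧ (d ⊃ b)) ∨ ¬b)) ⊃ ((d ⊃ d) ⊃ ¬c)): 1 > 0, so result = 0
¬a: Gödel ¬ of 0.33 = 0 (operand ≠ 0)
(¬a ⊃ d): 0 ≤ 0.49, so result = 1
(d ∧ (¬a ⊃ d)) = min(0.49, 1) = 0.49
¬(d ∧ (¬a ⊃ d)): Gödel ¬ of 0.49 = 0 (operand ≠ 0)
((((a ⊃ (¬b ∧ c)) ⊃ ((¬b ∧ (d ⊃ b)) ∨ ¬b)) ⊃ ((d ⊃ d) ⊃ ¬c)) ⊃ ¬(d ∧ (¬a ⊃ d))): 0 ≤ 0, so result = 1
(a ∨ ((((a ⊃ (¬b ∧ c)) ⊃ ((¬b ∧ (d ⊃ b)) ∨ ¬b)) ⊃ ((d ⊃ d) ⊃ ¬c)) ⊃ ¬(d ∧ (¬a ⊃ d)))) = max(0.33, 1) = 1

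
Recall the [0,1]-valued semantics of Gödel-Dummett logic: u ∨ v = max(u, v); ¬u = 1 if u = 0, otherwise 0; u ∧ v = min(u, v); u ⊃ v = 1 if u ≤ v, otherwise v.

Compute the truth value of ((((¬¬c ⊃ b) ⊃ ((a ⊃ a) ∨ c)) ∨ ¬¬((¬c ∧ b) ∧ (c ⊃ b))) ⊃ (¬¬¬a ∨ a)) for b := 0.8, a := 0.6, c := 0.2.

¬c: Gödel ¬ of 0.2 = 0 (operand ≠ 0)
¬¬c: Gödel ¬ of 0 = 1 (operand is 0)
(¬¬c ⊃ b): 1 > 0.8, so result = 0.8
(a ⊃ a): 0.6 ≤ 0.6, so result = 1
((a ⊃ a) ∨ c) = max(1, 0.2) = 1
((¬¬c ⊃ b) ⊃ ((a ⊃ a) ∨ c)): 0.8 ≤ 1, so result = 1
¬c: Gödel ¬ of 0.2 = 0 (operand ≠ 0)
(¬c ∧ b) = min(0, 0.8) = 0
(c ⊃ b): 0.2 ≤ 0.8, so result = 1
((¬c ∧ b) ∧ (c ⊃ b)) = min(0, 1) = 0
¬((¬c ∧ b) ∧ (c ⊃ b)): Gödel ¬ of 0 = 1 (operand is 0)
¬¬((¬c ∧ b) ∧ (c ⊃ b)): Gödel ¬ of 1 = 0 (operand ≠ 0)
(((¬¬c ⊃ b) ⊃ ((a ⊃ a) ∨ c)) ∨ ¬¬((¬c ∧ b) ∧ (c ⊃ b))) = max(1, 0) = 1
¬a: Gödel ¬ of 0.6 = 0 (operand ≠ 0)
¬¬a: Gödel ¬ of 0 = 1 (operand is 0)
¬¬¬a: Gödel ¬ of 1 = 0 (operand ≠ 0)
(¬¬¬a ∨ a) = max(0, 0.6) = 0.6
((((¬¬c ⊃ b) ⊃ ((a ⊃ a) ∨ c)) ∨ ¬¬((¬c ∧ b) ∧ (c ⊃ b))) ⊃ (¬¬¬a ∨ a)): 1 > 0.6, so result = 0.6

0.60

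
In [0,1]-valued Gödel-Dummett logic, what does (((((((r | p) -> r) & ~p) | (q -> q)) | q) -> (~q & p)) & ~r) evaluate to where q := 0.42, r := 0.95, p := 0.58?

(r | p) = max(0.95, 0.58) = 0.95
((r | p) -> r): 0.95 ≤ 0.95, so result = 1
~p: Gödel ¬ of 0.58 = 0 (operand ≠ 0)
(((r | p) -> r) & ~p) = min(1, 0) = 0
(q -> q): 0.42 ≤ 0.42, so result = 1
((((r | p) -> r) & ~p) | (q -> q)) = max(0, 1) = 1
(((((r | p) -> r) & ~p) | (q -> q)) | q) = max(1, 0.42) = 1
~q: Gödel ¬ of 0.42 = 0 (operand ≠ 0)
(~q & p) = min(0, 0.58) = 0
((((((r | p) -> r) & ~p) | (q -> q)) | q) -> (~q & p)): 1 > 0, so result = 0
~r: Gödel ¬ of 0.95 = 0 (operand ≠ 0)
(((((((r | p) -> r) & ~p) | (q -> q)) | q) -> (~q & p)) & ~r) = min(0, 0) = 0

0.00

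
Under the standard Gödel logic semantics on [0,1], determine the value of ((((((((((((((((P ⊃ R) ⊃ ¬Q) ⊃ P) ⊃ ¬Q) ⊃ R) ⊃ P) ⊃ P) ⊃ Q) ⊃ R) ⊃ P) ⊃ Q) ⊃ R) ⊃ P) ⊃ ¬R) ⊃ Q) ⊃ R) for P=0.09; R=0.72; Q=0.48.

0.72

(P ⊃ R): 0.09 ≤ 0.72, so result = 1
¬Q: Gödel ¬ of 0.48 = 0 (operand ≠ 0)
((P ⊃ R) ⊃ ¬Q): 1 > 0, so result = 0
(((P ⊃ R) ⊃ ¬Q) ⊃ P): 0 ≤ 0.09, so result = 1
¬Q: Gödel ¬ of 0.48 = 0 (operand ≠ 0)
((((P ⊃ R) ⊃ ¬Q) ⊃ P) ⊃ ¬Q): 1 > 0, so result = 0
(((((P ⊃ R) ⊃ ¬Q) ⊃ P) ⊃ ¬Q) ⊃ R): 0 ≤ 0.72, so result = 1
((((((P ⊃ R) ⊃ ¬Q) ⊃ P) ⊃ ¬Q) ⊃ R) ⊃ P): 1 > 0.09, so result = 0.09
(((((((P ⊃ R) ⊃ ¬Q) ⊃ P) ⊃ ¬Q) ⊃ R) ⊃ P) ⊃ P): 0.09 ≤ 0.09, so result = 1
((((((((P ⊃ R) ⊃ ¬Q) ⊃ P) ⊃ ¬Q) ⊃ R) ⊃ P) ⊃ P) ⊃ Q): 1 > 0.48, so result = 0.48
(((((((((P ⊃ R) ⊃ ¬Q) ⊃ P) ⊃ ¬Q) ⊃ R) ⊃ P) ⊃ P) ⊃ Q) ⊃ R): 0.48 ≤ 0.72, so result = 1
((((((((((P ⊃ R) ⊃ ¬Q) ⊃ P) ⊃ ¬Q) ⊃ R) ⊃ P) ⊃ P) ⊃ Q) ⊃ R) ⊃ P): 1 > 0.09, so result = 0.09
(((((((((((P ⊃ R) ⊃ ¬Q) ⊃ P) ⊃ ¬Q) ⊃ R) ⊃ P) ⊃ P) ⊃ Q) ⊃ R) ⊃ P) ⊃ Q): 0.09 ≤ 0.48, so result = 1
((((((((((((P ⊃ R) ⊃ ¬Q) ⊃ P) ⊃ ¬Q) ⊃ R) ⊃ P) ⊃ P) ⊃ Q) ⊃ R) ⊃ P) ⊃ Q) ⊃ R): 1 > 0.72, so result = 0.72
(((((((((((((P ⊃ R) ⊃ ¬Q) ⊃ P) ⊃ ¬Q) ⊃ R) ⊃ P) ⊃ P) ⊃ Q) ⊃ R) ⊃ P) ⊃ Q) ⊃ R) ⊃ P): 0.72 > 0.09, so result = 0.09
¬R: Gödel ¬ of 0.72 = 0 (operand ≠ 0)
((((((((((((((P ⊃ R) ⊃ ¬Q) ⊃ P) ⊃ ¬Q) ⊃ R) ⊃ P) ⊃ P) ⊃ Q) ⊃ R) ⊃ P) ⊃ Q) ⊃ R) ⊃ P) ⊃ ¬R): 0.09 > 0, so result = 0
(((((((((((((((P ⊃ R) ⊃ ¬Q) ⊃ P) ⊃ ¬Q) ⊃ R) ⊃ P) ⊃ P) ⊃ Q) ⊃ R) ⊃ P) ⊃ Q) ⊃ R) ⊃ P) ⊃ ¬R) ⊃ Q): 0 ≤ 0.48, so result = 1
((((((((((((((((P ⊃ R) ⊃ ¬Q) ⊃ P) ⊃ ¬Q) ⊃ R) ⊃ P) ⊃ P) ⊃ Q) ⊃ R) ⊃ P) ⊃ Q) ⊃ R) ⊃ P) ⊃ ¬R) ⊃ Q) ⊃ R): 1 > 0.72, so result = 0.72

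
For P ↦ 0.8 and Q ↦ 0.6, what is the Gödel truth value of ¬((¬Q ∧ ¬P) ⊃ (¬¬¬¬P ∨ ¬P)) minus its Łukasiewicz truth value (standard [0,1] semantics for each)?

0.00

Gödel evaluation:
  ¬Q: Gödel ¬ of 0.6 = 0 (operand ≠ 0)
  ¬P: Gödel ¬ of 0.8 = 0 (operand ≠ 0)
  (¬Q ∧ ¬P) = min(0, 0) = 0
  ¬P: Gödel ¬ of 0.8 = 0 (operand ≠ 0)
  ¬¬P: Gödel ¬ of 0 = 1 (operand is 0)
  ¬¬¬P: Gödel ¬ of 1 = 0 (operand ≠ 0)
  ¬¬¬¬P: Gödel ¬ of 0 = 1 (operand is 0)
  ¬P: Gödel ¬ of 0.8 = 0 (operand ≠ 0)
  (¬¬¬¬P ∨ ¬P) = max(1, 0) = 1
  ((¬Q ∧ ¬P) ⊃ (¬¬¬¬P ∨ ¬P)): 0 ≤ 1, so result = 1
  ¬((¬Q ∧ ¬P) ⊃ (¬¬¬¬P ∨ ¬P)): Gödel ¬ of 1 = 0 (operand ≠ 0)
  Gödel value = 0
Łukasiewicz evaluation:
  ¬Q: Łukasiewicz ¬ gives 1 − 0.6 = 0.4
  ¬P: Łukasiewicz ¬ gives 1 − 0.8 = 0.2
  (¬Q ∧ ¬P) = min(0.4, 0.2) = 0.2
  ¬P: Łukasiewicz ¬ gives 1 − 0.8 = 0.2
  ¬¬P: Łukasiewicz ¬ gives 1 − 0.2 = 0.8
  ¬¬¬P: Łukasiewicz ¬ gives 1 − 0.8 = 0.2
  ¬¬¬¬P: Łukasiewicz ¬ gives 1 − 0.2 = 0.8
  ¬P: Łukasiewicz ¬ gives 1 − 0.8 = 0.2
  (¬¬¬¬P ∨ ¬P) = max(0.8, 0.2) = 0.8
  ((¬Q ∧ ¬P) ⊃ (¬¬¬¬P ∨ ¬P)): min(1, 1 − 0.2 + 0.8) = 1
  ¬((¬Q ∧ ¬P) ⊃ (¬¬¬¬P ∨ ¬P)): Łukasiewicz ¬ gives 1 − 1 = 0
  Łukasiewicz value = 0
Difference: 0 − 0 = 0.00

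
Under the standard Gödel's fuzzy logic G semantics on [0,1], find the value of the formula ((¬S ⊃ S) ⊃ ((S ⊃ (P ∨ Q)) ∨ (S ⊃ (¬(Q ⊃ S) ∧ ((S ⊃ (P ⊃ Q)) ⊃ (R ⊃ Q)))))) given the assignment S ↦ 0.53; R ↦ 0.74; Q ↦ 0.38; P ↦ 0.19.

0.38

¬S: Gödel ¬ of 0.53 = 0 (operand ≠ 0)
(¬S ⊃ S): 0 ≤ 0.53, so result = 1
(P ∨ Q) = max(0.19, 0.38) = 0.38
(S ⊃ (P ∨ Q)): 0.53 > 0.38, so result = 0.38
(Q ⊃ S): 0.38 ≤ 0.53, so result = 1
¬(Q ⊃ S): Gödel ¬ of 1 = 0 (operand ≠ 0)
(P ⊃ Q): 0.19 ≤ 0.38, so result = 1
(S ⊃ (P ⊃ Q)): 0.53 ≤ 1, so result = 1
(R ⊃ Q): 0.74 > 0.38, so result = 0.38
((S ⊃ (P ⊃ Q)) ⊃ (R ⊃ Q)): 1 > 0.38, so result = 0.38
(¬(Q ⊃ S) ∧ ((S ⊃ (P ⊃ Q)) ⊃ (R ⊃ Q))) = min(0, 0.38) = 0
(S ⊃ (¬(Q ⊃ S) ∧ ((S ⊃ (P ⊃ Q)) ⊃ (R ⊃ Q)))): 0.53 > 0, so result = 0
((S ⊃ (P ∨ Q)) ∨ (S ⊃ (¬(Q ⊃ S) ∧ ((S ⊃ (P ⊃ Q)) ⊃ (R ⊃ Q))))) = max(0.38, 0) = 0.38
((¬S ⊃ S) ⊃ ((S ⊃ (P ∨ Q)) ∨ (S ⊃ (¬(Q ⊃ S) ∧ ((S ⊃ (P ⊃ Q)) ⊃ (R ⊃ Q)))))): 1 > 0.38, so result = 0.38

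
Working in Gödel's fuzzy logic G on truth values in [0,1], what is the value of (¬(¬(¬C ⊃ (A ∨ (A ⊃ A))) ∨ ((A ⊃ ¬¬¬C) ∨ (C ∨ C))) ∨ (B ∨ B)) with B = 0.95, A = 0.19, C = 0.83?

¬C: Gödel ¬ of 0.83 = 0 (operand ≠ 0)
(A ⊃ A): 0.19 ≤ 0.19, so result = 1
(A ∨ (A ⊃ A)) = max(0.19, 1) = 1
(¬C ⊃ (A ∨ (A ⊃ A))): 0 ≤ 1, so result = 1
¬(¬C ⊃ (A ∨ (A ⊃ A))): Gödel ¬ of 1 = 0 (operand ≠ 0)
¬C: Gödel ¬ of 0.83 = 0 (operand ≠ 0)
¬¬C: Gödel ¬ of 0 = 1 (operand is 0)
¬¬¬C: Gödel ¬ of 1 = 0 (operand ≠ 0)
(A ⊃ ¬¬¬C): 0.19 > 0, so result = 0
(C ∨ C) = max(0.83, 0.83) = 0.83
((A ⊃ ¬¬¬C) ∨ (C ∨ C)) = max(0, 0.83) = 0.83
(¬(¬C ⊃ (A ∨ (A ⊃ A))) ∨ ((A ⊃ ¬¬¬C) ∨ (C ∨ C))) = max(0, 0.83) = 0.83
¬(¬(¬C ⊃ (A ∨ (A ⊃ A))) ∨ ((A ⊃ ¬¬¬C) ∨ (C ∨ C))): Gödel ¬ of 0.83 = 0 (operand ≠ 0)
(B ∨ B) = max(0.95, 0.95) = 0.95
(¬(¬(¬C ⊃ (A ∨ (A ⊃ A))) ∨ ((A ⊃ ¬¬¬C) ∨ (C ∨ C))) ∨ (B ∨ B)) = max(0, 0.95) = 0.95

0.95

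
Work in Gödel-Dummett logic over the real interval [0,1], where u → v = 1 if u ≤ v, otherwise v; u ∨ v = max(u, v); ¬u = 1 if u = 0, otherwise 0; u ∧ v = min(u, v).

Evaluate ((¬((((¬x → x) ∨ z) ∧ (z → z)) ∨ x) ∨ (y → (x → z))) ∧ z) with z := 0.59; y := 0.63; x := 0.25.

0.59

¬x: Gödel ¬ of 0.25 = 0 (operand ≠ 0)
(¬x → x): 0 ≤ 0.25, so result = 1
((¬x → x) ∨ z) = max(1, 0.59) = 1
(z → z): 0.59 ≤ 0.59, so result = 1
(((¬x → x) ∨ z) ∧ (z → z)) = min(1, 1) = 1
((((¬x → x) ∨ z) ∧ (z → z)) ∨ x) = max(1, 0.25) = 1
¬((((¬x → x) ∨ z) ∧ (z → z)) ∨ x): Gödel ¬ of 1 = 0 (operand ≠ 0)
(x → z): 0.25 ≤ 0.59, so result = 1
(y → (x → z)): 0.63 ≤ 1, so result = 1
(¬((((¬x → x) ∨ z) ∧ (z → z)) ∨ x) ∨ (y → (x → z))) = max(0, 1) = 1
((¬((((¬x → x) ∨ z) ∧ (z → z)) ∨ x) ∨ (y → (x → z))) ∧ z) = min(1, 0.59) = 0.59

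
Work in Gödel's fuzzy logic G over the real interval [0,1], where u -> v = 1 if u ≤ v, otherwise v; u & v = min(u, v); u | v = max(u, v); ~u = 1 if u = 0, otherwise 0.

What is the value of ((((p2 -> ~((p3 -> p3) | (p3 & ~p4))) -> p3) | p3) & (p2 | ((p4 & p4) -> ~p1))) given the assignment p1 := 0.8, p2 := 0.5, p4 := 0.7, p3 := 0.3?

0.50

(p3 -> p3): 0.3 ≤ 0.3, so result = 1
~p4: Gödel ¬ of 0.7 = 0 (operand ≠ 0)
(p3 & ~p4) = min(0.3, 0) = 0
((p3 -> p3) | (p3 & ~p4)) = max(1, 0) = 1
~((p3 -> p3) | (p3 & ~p4)): Gödel ¬ of 1 = 0 (operand ≠ 0)
(p2 -> ~((p3 -> p3) | (p3 & ~p4))): 0.5 > 0, so result = 0
((p2 -> ~((p3 -> p3) | (p3 & ~p4))) -> p3): 0 ≤ 0.3, so result = 1
(((p2 -> ~((p3 -> p3) | (p3 & ~p4))) -> p3) | p3) = max(1, 0.3) = 1
(p4 & p4) = min(0.7, 0.7) = 0.7
~p1: Gödel ¬ of 0.8 = 0 (operand ≠ 0)
((p4 & p4) -> ~p1): 0.7 > 0, so result = 0
(p2 | ((p4 & p4) -> ~p1)) = max(0.5, 0) = 0.5
((((p2 -> ~((p3 -> p3) | (p3 & ~p4))) -> p3) | p3) & (p2 | ((p4 & p4) -> ~p1))) = min(1, 0.5) = 0.5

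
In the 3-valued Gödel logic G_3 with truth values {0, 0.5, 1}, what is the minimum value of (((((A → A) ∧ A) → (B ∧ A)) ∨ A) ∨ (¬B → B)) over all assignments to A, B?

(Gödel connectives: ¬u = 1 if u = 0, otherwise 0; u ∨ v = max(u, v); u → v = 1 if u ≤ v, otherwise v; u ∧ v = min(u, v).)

The minimum is attained at A = 0.5, B = 0:
  (A → A): 0.5 ≤ 0.5, so result = 1
  ((A → A) ∧ A) = min(1, 0.5) = 0.5
  (B ∧ A) = min(0, 0.5) = 0
  (((A → A) ∧ A) → (B ∧ A)): 0.5 > 0, so result = 0
  ((((A → A) ∧ A) → (B ∧ A)) ∨ A) = max(0, 0.5) = 0.5
  ¬B: Gödel ¬ of 0 = 1 (operand is 0)
  (¬B → B): 1 > 0, so result = 0
  (((((A → A) ∧ A) → (B ∧ A)) ∨ A) ∨ (¬B → B)) = max(0.5, 0) = 0.5
Checking all 9 assignments confirms none give a value below 0.50.

0.50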